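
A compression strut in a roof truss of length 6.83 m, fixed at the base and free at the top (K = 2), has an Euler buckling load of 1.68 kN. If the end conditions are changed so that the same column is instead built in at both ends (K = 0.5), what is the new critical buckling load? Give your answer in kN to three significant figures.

P_cr ∝ 1/K², so P_cr,new = P_cr,old × (K_old/K_new)² = 1.68 × (2/0.5)²
= 1.68 × 16.00 = 26.9 kN

P_cr ≈ 26.9 kN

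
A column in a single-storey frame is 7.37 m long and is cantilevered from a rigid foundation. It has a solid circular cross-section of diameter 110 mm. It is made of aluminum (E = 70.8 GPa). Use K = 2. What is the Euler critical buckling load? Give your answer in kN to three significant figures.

I = πd⁴/64 = π×110⁴/64 = 7.187×10^6 mm⁴
I = 7.187×10^6 mm⁴ = 7.187×10^-6 m⁴
Effective length L_e = K·L = 2 × 7.37 = 14.74 m
P_cr = π²EI / L_e² = π² × 70.8×10⁹ × 7.187×10^-6 / 14.74² = 2.311×10^4 N

P_cr ≈ 23.1 kN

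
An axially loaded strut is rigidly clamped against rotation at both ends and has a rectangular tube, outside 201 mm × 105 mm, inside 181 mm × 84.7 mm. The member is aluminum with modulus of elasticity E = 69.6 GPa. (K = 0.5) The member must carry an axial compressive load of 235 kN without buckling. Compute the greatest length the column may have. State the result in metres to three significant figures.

L_max ≈ 10.9 m

Weak-axis I_min = (h_o·b_o³ − h_i·b_i³)/12 with b_o = 105, b_i = 84.70 mm (shorter outer/inner sides).
I_min = (201×105³ − 181.0×84.70³)/12 = 1.022×10^7 mm⁴
I = 1.022×10^-5 m⁴
At the buckling limit P_cr = P = 2.350×10^5 N
From P_cr = π²EI/(K·L)²:  L = (1/K)·√(π²EI/P_cr) = (1/0.5)·√(π²×6.96×10^10×1.022×10^-5/2.350×10^5)
L = 10.9 m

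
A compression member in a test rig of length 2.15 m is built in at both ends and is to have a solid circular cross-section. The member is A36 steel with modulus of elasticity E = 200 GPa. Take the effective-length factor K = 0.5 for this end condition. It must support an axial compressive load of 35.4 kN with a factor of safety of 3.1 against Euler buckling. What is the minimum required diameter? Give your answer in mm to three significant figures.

Required P_cr = n·P = 3.1 × 35.4 = 109.7 kN
L_e = K·L = 0.5 × 2.15 = 1.075 m
Required I = P_cr·L_e²/(π²E) = 1.097×10^5 × 1.075² / (π² × 2.00×10^11) = 6.425×10^-8 m⁴
I_req = 6.425×10^4 mm⁴
Solid circle: I = πd⁴/64  ⇒  d = (64I/π)^(1/4) = (64×6.425×10^4/π)^(1/4) = 33.8 mm

d ≈ 33.8 mm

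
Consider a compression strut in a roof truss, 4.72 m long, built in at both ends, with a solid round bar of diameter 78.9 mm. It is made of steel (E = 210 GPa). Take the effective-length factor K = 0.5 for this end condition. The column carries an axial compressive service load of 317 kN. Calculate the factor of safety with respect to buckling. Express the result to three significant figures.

n ≈ 2.23

I = πd⁴/64 = π×78.9⁴/64 = 1.902×10^6 mm⁴
I = 1.902×10^6 mm⁴ = 1.902×10^-6 m⁴
Effective length L_e = K·L = 0.5 × 4.72 = 2.360 m
P_cr = π²EI / L_e² = π² × 210×10⁹ × 1.902×10^-6 / 2.360² = 7.079×10^5 N
Factor of safety n = P_cr / P = 707.90 / 317 = 2.23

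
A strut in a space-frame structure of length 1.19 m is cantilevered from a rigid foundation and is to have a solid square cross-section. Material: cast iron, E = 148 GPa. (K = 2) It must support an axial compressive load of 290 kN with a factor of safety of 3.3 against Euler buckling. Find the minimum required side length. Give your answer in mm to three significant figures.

a ≈ 81.7 mm

Required P_cr = n·P = 3.3 × 290 = 957.0 kN
L_e = K·L = 2 × 1.19 = 2.380 m
Required I = P_cr·L_e²/(π²E) = 9.570×10^5 × 2.380² / (π² × 1.48×10^11) = 3.711×10^-6 m⁴
I_req = 3.711×10^6 mm⁴
Solid square: I = a⁴/12  ⇒  a = (12I)^(1/4) = (12×3.711×10^6)^(1/4) = 81.7 mm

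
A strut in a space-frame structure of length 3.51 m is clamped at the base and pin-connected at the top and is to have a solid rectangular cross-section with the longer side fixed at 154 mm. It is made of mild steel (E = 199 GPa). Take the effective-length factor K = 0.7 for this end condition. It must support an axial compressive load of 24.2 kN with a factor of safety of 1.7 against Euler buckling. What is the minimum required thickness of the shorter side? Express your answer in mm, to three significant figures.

b ≈ 21.4 mm

Required P_cr = n·P = 1.7 × 24.2 = 41.14 kN
L_e = K·L = 0.7 × 3.51 = 2.457 m
Required I = P_cr·L_e²/(π²E) = 4.114×10^4 × 2.457² / (π² × 1.99×10^11) = 1.265×10^-7 m⁴
I_req = 1.265×10^5 mm⁴
Rectangle, weak axis: I_min = h·b³/12 with h = 154 mm fixed  ⇒  b = (12I/h)^(1/3) = 21.4 mm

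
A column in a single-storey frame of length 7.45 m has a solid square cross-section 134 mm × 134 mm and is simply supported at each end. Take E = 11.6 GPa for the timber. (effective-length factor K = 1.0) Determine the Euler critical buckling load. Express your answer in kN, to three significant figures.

P_cr ≈ 55.4 kN

I = a⁴/12 = 134⁴/12 = 2.687×10^7 mm⁴
I = 2.687×10^7 mm⁴ = 2.687×10^-5 m⁴
Effective length L_e = K·L = 1 × 7.45 = 7.450 m
P_cr = π²EI / L_e² = π² × 11.6×10⁹ × 2.687×10^-5 / 7.450² = 5.542×10^4 N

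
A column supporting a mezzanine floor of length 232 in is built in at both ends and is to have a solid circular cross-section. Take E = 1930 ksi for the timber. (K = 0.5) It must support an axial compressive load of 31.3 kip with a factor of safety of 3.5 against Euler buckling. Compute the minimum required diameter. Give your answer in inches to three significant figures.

d ≈ 6.30 in

Required P_cr = n·P = 3.5 × 31.3 = 109.6 kip
L_e = K·L = 0.5 × 232 = 116.0 in
Required I = P_cr·L_e²/(π²E) = 1.095×10^5 × 116.0² / (π² × 1.93×10^6) = 77.39 in⁴
Solid circle: I = πd⁴/64  ⇒  d = (64I/π)^(1/4) = (64×77.39/π)^(1/4) = 6.30 in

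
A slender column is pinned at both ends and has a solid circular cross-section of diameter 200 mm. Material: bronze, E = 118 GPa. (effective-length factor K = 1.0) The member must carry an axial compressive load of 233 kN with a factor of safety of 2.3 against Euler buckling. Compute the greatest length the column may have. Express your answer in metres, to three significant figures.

L_max ≈ 13.1 m

I = πd⁴/64 = π×200⁴/64 = 7.854×10^7 mm⁴
I = 7.854×10^-5 m⁴
Required critical load P_cr = n·P = 2.3 × 233 = 535.9 kN = 5.359×10^5 N
From P_cr = π²EI/(K·L)²:  L = (1/K)·√(π²EI/P_cr) = (1/1)·√(π²×1.18×10^11×7.854×10^-5/5.359×10^5)
L = 13.1 m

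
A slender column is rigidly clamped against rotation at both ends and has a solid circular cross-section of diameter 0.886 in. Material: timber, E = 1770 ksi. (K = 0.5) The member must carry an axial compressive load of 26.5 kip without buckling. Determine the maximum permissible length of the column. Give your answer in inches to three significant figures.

L_max ≈ 8.93 in

I = πd⁴/64 = π×0.886⁴/64 = 3.025×10^-2 in⁴
At the buckling limit P_cr = P = 2.650×10^4 lb
From P_cr = π²EI/(K·L)²:  L = (1/K)·√(π²EI/P_cr) = (1/0.5)·√(π²×1.77×10^6×3.025×10^-2/2.650×10^4)
L = 8.93 in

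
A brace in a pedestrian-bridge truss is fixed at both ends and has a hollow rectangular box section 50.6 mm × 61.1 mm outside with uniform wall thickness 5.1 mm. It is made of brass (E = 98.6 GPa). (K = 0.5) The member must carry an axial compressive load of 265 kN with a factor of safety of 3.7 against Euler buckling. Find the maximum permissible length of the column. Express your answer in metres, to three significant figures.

L_max ≈ 1.23 m

Inner dimensions: h_i = 61.1 − 2×5.1 = 50.90 mm, b_i = 50.6 − 2×5.1 = 40.40 mm
Weak-axis I_min = (h_o·b_o³ − h_i·b_i³)/12 with b_o = 50.6, b_i = 40.40 mm (shorter outer/inner sides).
I_min = (61.1×50.6³ − 50.90×40.40³)/12 = 3.800×10^5 mm⁴
I = 3.800×10^-7 m⁴
Required critical load P_cr = n·P = 3.7 × 265 = 980.5 kN = 9.805×10^5 N
From P_cr = π²EI/(K·L)²:  L = (1/K)·√(π²EI/P_cr) = (1/0.5)·√(π²×9.86×10^10×3.800×10^-7/9.805×10^5)
L = 1.23 m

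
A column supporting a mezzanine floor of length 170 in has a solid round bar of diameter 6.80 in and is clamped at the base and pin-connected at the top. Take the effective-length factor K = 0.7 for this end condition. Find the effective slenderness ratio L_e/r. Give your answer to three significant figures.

I = πd⁴/64 = π×6.80⁴/64 = 105.0 in⁴
A = 36.32 in²;  r_min = √(I/A) = √(105.0/36.32) = 1.700 in
L_e = K·L = 0.7 × 170 = 119.0 in
λ = L_e / r_min = 119.00 / 1.700 = 70.0

λ ≈ 70.0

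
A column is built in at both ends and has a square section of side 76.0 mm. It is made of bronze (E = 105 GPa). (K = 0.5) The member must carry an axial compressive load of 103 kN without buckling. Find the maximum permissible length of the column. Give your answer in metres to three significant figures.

L_max ≈ 10.6 m

I = a⁴/12 = 76.0⁴/12 = 2.780×10^6 mm⁴
I = 2.780×10^-6 m⁴
At the buckling limit P_cr = P = 1.030×10^5 N
From P_cr = π²EI/(K·L)²:  L = (1/K)·√(π²EI/P_cr) = (1/0.5)·√(π²×1.05×10^11×2.780×10^-6/1.030×10^5)
L = 10.6 m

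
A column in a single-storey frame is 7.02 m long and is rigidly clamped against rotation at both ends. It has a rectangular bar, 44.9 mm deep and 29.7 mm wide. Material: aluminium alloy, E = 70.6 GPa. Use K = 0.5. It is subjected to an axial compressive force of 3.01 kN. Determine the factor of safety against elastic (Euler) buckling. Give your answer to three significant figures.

Buckling occurs about the weak axis: I_min = h·b³/12 with b = 29.7 mm (the shorter side).
I_min = 44.9×29.7³/12 = 9.802×10^4 mm⁴
I = 9.802×10^4 mm⁴ = 9.802×10^-8 m⁴
Effective length L_e = K·L = 0.5 × 7.02 = 3.510 m
P_cr = π²EI / L_e² = π² × 70.6×10⁹ × 9.802×10^-8 / 3.510² = 5.544×10^3 N
Factor of safety n = P_cr / P = 5.5440 / 3.01 = 1.84

n ≈ 1.84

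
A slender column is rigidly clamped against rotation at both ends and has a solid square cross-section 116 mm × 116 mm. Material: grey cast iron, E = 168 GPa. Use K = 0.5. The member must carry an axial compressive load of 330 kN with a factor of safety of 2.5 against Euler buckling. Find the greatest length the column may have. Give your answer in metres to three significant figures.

L_max ≈ 11.0 m

I = a⁴/12 = 116⁴/12 = 1.509×10^7 mm⁴
I = 1.509×10^-5 m⁴
Required critical load P_cr = n·P = 2.5 × 330 = 825.0 kN = 8.250×10^5 N
From P_cr = π²EI/(K·L)²:  L = (1/K)·√(π²EI/P_cr) = (1/0.5)·√(π²×1.68×10^11×1.509×10^-5/8.250×10^5)
L = 11.0 m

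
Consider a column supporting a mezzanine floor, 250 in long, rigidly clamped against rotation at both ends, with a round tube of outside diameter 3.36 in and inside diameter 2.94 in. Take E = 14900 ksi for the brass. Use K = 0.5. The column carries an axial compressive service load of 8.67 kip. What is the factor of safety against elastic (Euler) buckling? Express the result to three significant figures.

d_o = 3.36 in, d_i = 2.94 in
I = π(d_o⁴ − d_i⁴)/64 = π(3.36⁴ − 2.940⁴)/64 = 2.589 in⁴
Effective length L_e = K·L = 0.5 × 250 = 125.0 in
P_cr = π²EI / L_e² = π² × 14900×10³ × 2.589 / 125.0² = 2.437×10^4 lb
Factor of safety n = P_cr / P = 24.367 / 8.67 = 2.81

n ≈ 2.81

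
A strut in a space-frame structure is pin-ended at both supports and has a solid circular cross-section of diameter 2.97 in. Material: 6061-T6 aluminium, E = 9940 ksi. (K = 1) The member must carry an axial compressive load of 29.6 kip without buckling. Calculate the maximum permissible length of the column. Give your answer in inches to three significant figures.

L_max ≈ 113 in

I = πd⁴/64 = π×2.97⁴/64 = 3.819 in⁴
At the buckling limit P_cr = P = 2.960×10^4 lb
From P_cr = π²EI/(K·L)²:  L = (1/K)·√(π²EI/P_cr) = (1/1)·√(π²×9.94×10^6×3.819/2.960×10^4)
L = 113 in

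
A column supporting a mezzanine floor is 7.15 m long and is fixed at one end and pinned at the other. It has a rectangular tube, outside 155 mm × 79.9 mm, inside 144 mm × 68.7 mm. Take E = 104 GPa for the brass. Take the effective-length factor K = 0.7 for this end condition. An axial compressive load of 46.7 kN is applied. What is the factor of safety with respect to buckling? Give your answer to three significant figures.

n ≈ 2.37

Weak-axis I_min = (h_o·b_o³ − h_i·b_i³)/12 with b_o = 79.9, b_i = 68.70 mm (shorter outer/inner sides).
I_min = (155×79.9³ − 144.0×68.70³)/12 = 2.698×10^6 mm⁴
I = 2.698×10^6 mm⁴ = 2.698×10^-6 m⁴
Effective length L_e = K·L = 0.7 × 7.15 = 5.005 m
P_cr = π²EI / L_e² = π² × 104×10⁹ × 2.698×10^-6 / 5.005² = 1.105×10^5 N
Factor of safety n = P_cr / P = 110.54 / 46.7 = 2.37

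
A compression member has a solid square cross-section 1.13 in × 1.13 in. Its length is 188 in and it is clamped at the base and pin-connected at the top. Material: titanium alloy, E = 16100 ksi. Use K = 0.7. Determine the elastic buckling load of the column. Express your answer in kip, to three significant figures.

P_cr ≈ 1.25 kip

I = a⁴/12 = 1.13⁴/12 = 0.1359 in⁴
Effective length L_e = K·L = 0.7 × 188 = 131.6 in
P_cr = π²EI / L_e² = π² × 16100×10³ × 0.1359 / 131.6² = 1.247×10^3 lb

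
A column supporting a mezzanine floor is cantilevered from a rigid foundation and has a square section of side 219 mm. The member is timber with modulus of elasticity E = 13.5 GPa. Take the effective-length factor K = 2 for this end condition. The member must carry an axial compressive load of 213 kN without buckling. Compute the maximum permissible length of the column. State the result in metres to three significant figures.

L_max ≈ 5.48 m

I = a⁴/12 = 219⁴/12 = 1.917×10^8 mm⁴
I = 1.917×10^-4 m⁴
At the buckling limit P_cr = P = 2.130×10^5 N
From P_cr = π²EI/(K·L)²:  L = (1/K)·√(π²EI/P_cr) = (1/2)·√(π²×1.35×10^10×1.917×10^-4/2.130×10^5)
L = 5.48 m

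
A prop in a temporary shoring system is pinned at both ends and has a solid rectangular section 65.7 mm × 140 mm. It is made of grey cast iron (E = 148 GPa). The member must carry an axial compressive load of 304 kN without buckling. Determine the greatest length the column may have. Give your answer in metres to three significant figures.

Buckling occurs about the weak axis: I_min = h·b³/12 with b = 65.7 mm (the shorter side).
I_min = 140×65.7³/12 = 3.309×10^6 mm⁴
I = 3.309×10^-6 m⁴
At the buckling limit P_cr = P = 3.040×10^5 N
From P_cr = π²EI/(K·L)²:  L = (1/K)·√(π²EI/P_cr) = (1/1)·√(π²×1.48×10^11×3.309×10^-6/3.040×10^5)
L = 3.99 m

L_max ≈ 3.99 m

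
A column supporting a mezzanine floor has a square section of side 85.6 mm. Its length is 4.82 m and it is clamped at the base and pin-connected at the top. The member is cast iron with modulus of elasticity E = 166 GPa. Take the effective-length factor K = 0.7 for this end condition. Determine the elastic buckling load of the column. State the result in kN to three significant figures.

I = a⁴/12 = 85.6⁴/12 = 4.474×10^6 mm⁴
I = 4.474×10^6 mm⁴ = 4.474×10^-6 m⁴
Effective length L_e = K·L = 0.7 × 4.82 = 3.374 m
P_cr = π²EI / L_e² = π² × 166×10⁹ × 4.474×10^-6 / 3.374² = 6.439×10^5 N

P_cr ≈ 644 kN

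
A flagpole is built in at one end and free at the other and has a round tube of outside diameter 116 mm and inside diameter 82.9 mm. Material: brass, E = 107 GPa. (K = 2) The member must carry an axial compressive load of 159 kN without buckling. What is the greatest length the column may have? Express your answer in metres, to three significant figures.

L_max ≈ 3.30 m

d_o = 116 mm, d_i = 82.9 mm
I = π(d_o⁴ − d_i⁴)/64 = π(116⁴ − 82.90⁴)/64 = 6.570×10^6 mm⁴
I = 6.570×10^-6 m⁴
At the buckling limit P_cr = P = 1.590×10^5 N
From P_cr = π²EI/(K·L)²:  L = (1/K)·√(π²EI/P_cr) = (1/2)·√(π²×1.07×10^11×6.570×10^-6/1.590×10^5)
L = 3.30 m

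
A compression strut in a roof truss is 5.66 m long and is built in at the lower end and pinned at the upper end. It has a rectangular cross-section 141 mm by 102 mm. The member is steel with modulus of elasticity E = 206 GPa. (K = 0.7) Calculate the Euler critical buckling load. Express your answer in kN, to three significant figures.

P_cr ≈ 1620 kN

Buckling occurs about the weak axis: I_min = h·b³/12 with b = 102 mm (the shorter side).
I_min = 141×102³/12 = 1.247×10^7 mm⁴
I = 1.247×10^7 mm⁴ = 1.247×10^-5 m⁴
Effective length L_e = K·L = 0.7 × 5.66 = 3.962 m
P_cr = π²EI / L_e² = π² × 206×10⁹ × 1.247×10^-5 / 3.962² = 1.615×10^6 N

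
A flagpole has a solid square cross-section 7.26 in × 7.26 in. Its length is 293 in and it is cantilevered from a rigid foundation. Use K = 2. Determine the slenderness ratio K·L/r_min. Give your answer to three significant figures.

λ ≈ 280

For a square r = a/√12 = 7.26/√12 = 2.096 in
L_e = K·L = 2 × 293 = 586.0 in
λ = L_e / r_min = 586.00 / 2.096 = 280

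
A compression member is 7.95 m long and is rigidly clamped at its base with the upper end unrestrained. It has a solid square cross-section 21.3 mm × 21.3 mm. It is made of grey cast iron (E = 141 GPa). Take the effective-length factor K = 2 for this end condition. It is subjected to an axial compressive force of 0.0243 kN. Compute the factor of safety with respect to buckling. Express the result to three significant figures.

I = a⁴/12 = 21.3⁴/12 = 1.715×10^4 mm⁴
I = 1.715×10^4 mm⁴ = 1.715×10^-8 m⁴
Effective length L_e = K·L = 2 × 7.95 = 15.90 m
P_cr = π²EI / L_e² = π² × 141×10⁹ × 1.715×10^-8 / 15.90² = 94.42 N
Factor of safety n = P_cr / P = 0.094420 / 0.0243 = 3.89

n ≈ 3.89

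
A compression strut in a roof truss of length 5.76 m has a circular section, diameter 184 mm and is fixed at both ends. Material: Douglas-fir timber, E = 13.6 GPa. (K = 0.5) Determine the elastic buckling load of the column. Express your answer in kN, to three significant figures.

I = πd⁴/64 = π×184⁴/64 = 5.627×10^7 mm⁴
I = 5.627×10^7 mm⁴ = 5.627×10^-5 m⁴
Effective length L_e = K·L = 0.5 × 5.76 = 2.880 m
P_cr = π²EI / L_e² = π² × 13.6×10⁹ × 5.627×10^-5 / 2.880² = 9.105×10^5 N

P_cr ≈ 911 kN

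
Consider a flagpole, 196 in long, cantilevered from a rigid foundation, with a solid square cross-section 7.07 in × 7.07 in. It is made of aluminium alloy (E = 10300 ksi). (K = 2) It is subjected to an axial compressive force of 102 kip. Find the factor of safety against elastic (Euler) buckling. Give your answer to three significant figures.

I = a⁴/12 = 7.07⁴/12 = 208.2 in⁴
Effective length L_e = K·L = 2 × 196 = 392.0 in
P_cr = π²EI / L_e² = π² × 10300×10³ × 208.2 / 392.0² = 1.377×10^5 lb
Factor of safety n = P_cr / P = 137.74 / 102 = 1.35

n ≈ 1.35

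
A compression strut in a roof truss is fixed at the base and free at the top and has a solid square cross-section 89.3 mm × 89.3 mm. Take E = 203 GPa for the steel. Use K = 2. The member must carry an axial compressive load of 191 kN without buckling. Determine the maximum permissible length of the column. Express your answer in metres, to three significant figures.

L_max ≈ 3.73 m

I = a⁴/12 = 89.3⁴/12 = 5.299×10^6 mm⁴
I = 5.299×10^-6 m⁴
At the buckling limit P_cr = P = 1.910×10^5 N
From P_cr = π²EI/(K·L)²:  L = (1/K)·√(π²EI/P_cr) = (1/2)·√(π²×2.03×10^11×5.299×10^-6/1.910×10^5)
L = 3.73 m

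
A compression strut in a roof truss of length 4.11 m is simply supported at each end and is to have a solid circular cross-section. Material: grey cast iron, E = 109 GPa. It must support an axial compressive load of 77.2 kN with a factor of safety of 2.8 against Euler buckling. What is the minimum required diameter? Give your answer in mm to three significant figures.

d ≈ 91.2 mm

Required P_cr = n·P = 2.8 × 77.2 = 216.2 kN
L_e = K·L = 1 × 4.11 = 4.110 m
Required I = P_cr·L_e²/(π²E) = 2.162×10^5 × 4.110² / (π² × 1.09×10^11) = 3.394×10^-6 m⁴
I_req = 3.394×10^6 mm⁴
Solid circle: I = πd⁴/64  ⇒  d = (64I/π)^(1/4) = (64×3.394×10^6/π)^(1/4) = 91.2 mm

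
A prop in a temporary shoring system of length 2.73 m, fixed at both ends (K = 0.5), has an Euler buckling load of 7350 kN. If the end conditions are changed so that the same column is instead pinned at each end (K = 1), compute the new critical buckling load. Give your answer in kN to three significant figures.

P_cr ≈ 1840 kN

P_cr ∝ 1/K², so P_cr,new = P_cr,old × (K_old/K_new)² = 7350 × (0.5/1)²
= 7350 × 0.2500 = 1840 kN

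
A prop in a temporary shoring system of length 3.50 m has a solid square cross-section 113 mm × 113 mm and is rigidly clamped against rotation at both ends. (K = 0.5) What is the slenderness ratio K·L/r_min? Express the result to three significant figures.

I = a⁴/12 = 113⁴/12 = 1.359×10^7 mm⁴
A = 1.277×10^4 mm²;  r_min = √(I/A) = √(1.359×10^7/1.277×10^4) = 32.62 mm
L_e = K·L = 0.5 × 3.50 m = 1.750 m = 1750.0 mm
λ = L_e / r_min = 1750.0 / 32.62 = 53.6

λ ≈ 53.6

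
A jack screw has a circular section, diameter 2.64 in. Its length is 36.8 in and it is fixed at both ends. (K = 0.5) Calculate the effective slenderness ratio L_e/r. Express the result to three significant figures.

For a solid circle r = d/4 = 2.64/4 = 0.6600 in
L_e = K·L = 0.5 × 36.8 = 18.40 in
λ = L_e / r_min = 18.400 / 0.6600 = 27.9

λ ≈ 27.9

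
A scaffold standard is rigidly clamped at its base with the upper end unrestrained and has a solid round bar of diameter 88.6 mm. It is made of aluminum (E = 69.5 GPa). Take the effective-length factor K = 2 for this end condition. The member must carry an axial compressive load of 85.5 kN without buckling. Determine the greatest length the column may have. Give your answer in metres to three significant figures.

I = πd⁴/64 = π×88.6⁴/64 = 3.025×10^6 mm⁴
I = 3.025×10^-6 m⁴
At the buckling limit P_cr = P = 8.550×10^4 N
From P_cr = π²EI/(K·L)²:  L = (1/K)·√(π²EI/P_cr) = (1/2)·√(π²×6.95×10^10×3.025×10^-6/8.550×10^4)
L = 2.46 m

L_max ≈ 2.46 m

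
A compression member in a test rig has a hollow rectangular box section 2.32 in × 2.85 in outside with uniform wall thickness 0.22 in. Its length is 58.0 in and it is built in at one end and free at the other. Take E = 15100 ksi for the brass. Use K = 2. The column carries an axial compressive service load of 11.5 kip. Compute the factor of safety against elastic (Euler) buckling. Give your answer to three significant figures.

Inner dimensions: h_i = 2.85 − 2×0.22 = 2.410 in, b_i = 2.32 − 2×0.22 = 1.880 in
Weak-axis I_min = (h_o·b_o³ − h_i·b_i³)/12 with b_o = 2.32, b_i = 1.880 in (shorter outer/inner sides).
I_min = (2.85×2.32³ − 2.410×1.880³)/12 = 1.631 in⁴
Effective length L_e = K·L = 2 × 58.0 = 116.0 in
P_cr = π²EI / L_e² = π² × 15100×10³ × 1.631 / 116.0² = 1.807×10^4 lb
Factor of safety n = P_cr / P = 18.067 / 11.5 = 1.57

n ≈ 1.57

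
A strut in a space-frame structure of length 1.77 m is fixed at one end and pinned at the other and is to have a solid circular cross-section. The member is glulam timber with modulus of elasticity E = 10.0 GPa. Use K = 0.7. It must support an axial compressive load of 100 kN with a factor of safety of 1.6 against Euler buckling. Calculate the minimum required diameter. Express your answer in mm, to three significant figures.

d ≈ 84.4 mm

Required P_cr = n·P = 1.6 × 100 = 160.0 kN
L_e = K·L = 0.7 × 1.77 = 1.239 m
Required I = P_cr·L_e²/(π²E) = 1.600×10^5 × 1.239² / (π² × 1.00×10^10) = 2.489×10^-6 m⁴
I_req = 2.489×10^6 mm⁴
Solid circle: I = πd⁴/64  ⇒  d = (64I/π)^(1/4) = (64×2.489×10^6/π)^(1/4) = 84.4 mm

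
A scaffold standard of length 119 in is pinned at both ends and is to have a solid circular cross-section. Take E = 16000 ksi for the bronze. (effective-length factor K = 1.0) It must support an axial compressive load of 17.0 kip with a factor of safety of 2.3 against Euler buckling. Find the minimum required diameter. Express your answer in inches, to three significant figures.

d ≈ 2.91 in

Required P_cr = n·P = 2.3 × 17.0 = 39.10 kip
L_e = K·L = 1 × 119 = 119.0 in
Required I = P_cr·L_e²/(π²E) = 3.910×10^4 × 119.0² / (π² × 1.60×10^7) = 3.506 in⁴
Solid circle: I = πd⁴/64  ⇒  d = (64I/π)^(1/4) = (64×3.506/π)^(1/4) = 2.91 in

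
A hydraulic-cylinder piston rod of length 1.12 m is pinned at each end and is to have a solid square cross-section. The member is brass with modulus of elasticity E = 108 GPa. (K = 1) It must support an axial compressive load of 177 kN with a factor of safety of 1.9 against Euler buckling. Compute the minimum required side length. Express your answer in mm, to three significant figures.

a ≈ 46.7 mm

Required P_cr = n·P = 1.9 × 177 = 336.3 kN
L_e = K·L = 1 × 1.12 = 1.120 m
Required I = P_cr·L_e²/(π²E) = 3.363×10^5 × 1.120² / (π² × 1.08×10^11) = 3.958×10^-7 m⁴
I_req = 3.958×10^5 mm⁴
Solid square: I = a⁴/12  ⇒  a = (12I)^(1/4) = (12×3.958×10^5)^(1/4) = 46.7 mm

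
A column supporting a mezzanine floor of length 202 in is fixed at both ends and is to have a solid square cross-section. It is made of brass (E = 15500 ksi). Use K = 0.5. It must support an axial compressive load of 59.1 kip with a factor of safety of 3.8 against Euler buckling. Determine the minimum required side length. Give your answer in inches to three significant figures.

a ≈ 3.66 in

Required P_cr = n·P = 3.8 × 59.1 = 224.6 kip
L_e = K·L = 0.5 × 202 = 101.0 in
Required I = P_cr·L_e²/(π²E) = 2.246×10^5 × 101.0² / (π² × 1.55×10^7) = 14.98 in⁴
Solid square: I = a⁴/12  ⇒  a = (12I)^(1/4) = (12×14.98)^(1/4) = 3.66 in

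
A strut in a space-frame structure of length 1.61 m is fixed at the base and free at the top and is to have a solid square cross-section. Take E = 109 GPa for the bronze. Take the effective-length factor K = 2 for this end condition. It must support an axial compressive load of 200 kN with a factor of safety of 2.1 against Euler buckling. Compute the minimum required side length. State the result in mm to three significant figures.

Required P_cr = n·P = 2.1 × 200 = 420.0 kN
L_e = K·L = 2 × 1.61 = 3.220 m
Required I = P_cr·L_e²/(π²E) = 4.200×10^5 × 3.220² / (π² × 1.09×10^11) = 4.048×10^-6 m⁴
I_req = 4.048×10^6 mm⁴
Solid square: I = a⁴/12  ⇒  a = (12I)^(1/4) = (12×4.048×10^6)^(1/4) = 83.5 mm

a ≈ 83.5 mm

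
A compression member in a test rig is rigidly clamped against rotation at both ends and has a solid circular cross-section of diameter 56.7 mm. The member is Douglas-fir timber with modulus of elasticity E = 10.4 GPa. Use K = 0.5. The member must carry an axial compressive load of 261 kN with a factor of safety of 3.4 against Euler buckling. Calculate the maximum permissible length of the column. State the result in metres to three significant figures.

L_max ≈ 0.484 m

I = πd⁴/64 = π×56.7⁴/64 = 5.073×10^5 mm⁴
I = 5.073×10^-7 m⁴
Required critical load P_cr = n·P = 3.4 × 261 = 887.4 kN = 8.874×10^5 N
From P_cr = π²EI/(K·L)²:  L = (1/K)·√(π²EI/P_cr) = (1/0.5)·√(π²×1.04×10^10×5.073×10^-7/8.874×10^5)
L = 0.484 m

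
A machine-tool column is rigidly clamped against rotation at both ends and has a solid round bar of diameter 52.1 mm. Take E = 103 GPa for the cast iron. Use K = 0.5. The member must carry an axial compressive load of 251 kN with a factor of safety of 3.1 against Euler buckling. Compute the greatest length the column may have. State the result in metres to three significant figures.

I = πd⁴/64 = π×52.1⁴/64 = 3.617×10^5 mm⁴
I = 3.617×10^-7 m⁴
Required critical load P_cr = n·P = 3.1 × 251 = 778.1 kN = 7.781×10^5 N
From P_cr = π²EI/(K·L)²:  L = (1/K)·√(π²EI/P_cr) = (1/0.5)·√(π²×1.03×10^11×3.617×10^-7/7.781×10^5)
L = 1.37 m

L_max ≈ 1.37 m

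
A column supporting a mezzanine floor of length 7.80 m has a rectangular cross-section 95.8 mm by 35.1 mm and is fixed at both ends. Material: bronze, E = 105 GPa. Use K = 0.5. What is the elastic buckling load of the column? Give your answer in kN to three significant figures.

Buckling occurs about the weak axis: I_min = h·b³/12 with b = 35.1 mm (the shorter side).
I_min = 95.8×35.1³/12 = 3.452×10^5 mm⁴
I = 3.452×10^5 mm⁴ = 3.452×10^-7 m⁴
Effective length L_e = K·L = 0.5 × 7.80 = 3.900 m
P_cr = π²EI / L_e² = π² × 105×10⁹ × 3.452×10^-7 / 3.900² = 2.352×10^4 N

P_cr ≈ 23.5 kN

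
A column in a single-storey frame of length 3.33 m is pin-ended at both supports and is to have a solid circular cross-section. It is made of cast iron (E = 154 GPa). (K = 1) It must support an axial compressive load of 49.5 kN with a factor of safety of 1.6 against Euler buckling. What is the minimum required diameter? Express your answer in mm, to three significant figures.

Required P_cr = n·P = 1.6 × 49.5 = 79.20 kN
L_e = K·L = 1 × 3.33 = 3.330 m
Required I = P_cr·L_e²/(π²E) = 7.920×10^4 × 3.330² / (π² × 1.54×10^11) = 5.778×10^-7 m⁴
I_req = 5.778×10^5 mm⁴
Solid circle: I = πd⁴/64  ⇒  d = (64I/π)^(1/4) = (64×5.778×10^5/π)^(1/4) = 58.6 mm

d ≈ 58.6 mm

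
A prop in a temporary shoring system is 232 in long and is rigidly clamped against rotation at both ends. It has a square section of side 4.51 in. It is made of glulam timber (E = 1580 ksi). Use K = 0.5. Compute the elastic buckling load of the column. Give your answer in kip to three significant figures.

I = a⁴/12 = 4.51⁴/12 = 34.48 in⁴
Effective length L_e = K·L = 0.5 × 232 = 116.0 in
P_cr = π²EI / L_e² = π² × 1580×10³ × 34.48 / 116.0² = 3.995×10^4 lb

P_cr ≈ 40.0 kip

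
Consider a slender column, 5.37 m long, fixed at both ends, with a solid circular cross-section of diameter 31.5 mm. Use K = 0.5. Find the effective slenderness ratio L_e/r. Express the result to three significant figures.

λ ≈ 341

I = πd⁴/64 = π×31.5⁴/64 = 4.833×10^4 mm⁴
A = 779.3 mm²;  r_min = √(I/A) = √(4.833×10^4/779.3) = 7.875 mm
L_e = K·L = 0.5 × 5.37 m = 2.685 m = 2685.0 mm
λ = L_e / r_min = 2685.0 / 7.875 = 341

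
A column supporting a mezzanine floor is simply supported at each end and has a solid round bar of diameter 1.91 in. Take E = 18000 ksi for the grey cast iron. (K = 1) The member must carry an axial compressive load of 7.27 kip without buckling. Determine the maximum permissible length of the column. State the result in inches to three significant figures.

L_max ≈ 126 in

I = πd⁴/64 = π×1.91⁴/64 = 0.6533 in⁴
At the buckling limit P_cr = P = 7.270×10^3 lb
From P_cr = π²EI/(K·L)²:  L = (1/K)·√(π²EI/P_cr) = (1/1)·√(π²×1.80×10^7×0.6533/7.270×10^3)
L = 126 in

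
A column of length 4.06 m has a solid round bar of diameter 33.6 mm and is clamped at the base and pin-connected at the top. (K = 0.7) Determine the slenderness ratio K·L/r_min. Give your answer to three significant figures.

λ ≈ 338

For a solid circle r = d/4 = 33.6/4 = 8.400 mm
L_e = K·L = 0.7 × 4.06 m = 2.842 m = 2842.0 mm
λ = L_e / r_min = 2842.0 / 8.400 = 338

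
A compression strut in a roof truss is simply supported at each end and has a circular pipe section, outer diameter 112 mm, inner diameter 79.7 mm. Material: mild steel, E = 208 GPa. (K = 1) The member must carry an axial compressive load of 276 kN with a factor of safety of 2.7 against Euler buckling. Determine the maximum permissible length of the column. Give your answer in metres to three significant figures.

d_o = 112 mm, d_i = 79.7 mm
I = π(d_o⁴ − d_i⁴)/64 = π(112⁴ − 79.70⁴)/64 = 5.743×10^6 mm⁴
I = 5.743×10^-6 m⁴
Required critical load P_cr = n·P = 2.7 × 276 = 745.2 kN = 7.452×10^5 N
From P_cr = π²EI/(K·L)²:  L = (1/K)·√(π²EI/P_cr) = (1/1)·√(π²×2.08×10^11×5.743×10^-6/7.452×10^5)
L = 3.98 m

L_max ≈ 3.98 m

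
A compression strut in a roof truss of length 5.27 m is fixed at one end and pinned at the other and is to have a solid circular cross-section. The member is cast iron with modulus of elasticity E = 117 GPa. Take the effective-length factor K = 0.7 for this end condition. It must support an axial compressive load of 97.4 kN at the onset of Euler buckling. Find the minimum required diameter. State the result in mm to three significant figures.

L_e = K·L = 0.7 × 5.27 = 3.689 m
Required I = P_cr·L_e²/(π²E) = 9.740×10^4 × 3.689² / (π² × 1.17×10^11) = 1.148×10^-6 m⁴
I_req = 1.148×10^6 mm⁴
Solid circle: I = πd⁴/64  ⇒  d = (64I/π)^(1/4) = (64×1.148×10^6/π)^(1/4) = 69.5 mm

d ≈ 69.5 mm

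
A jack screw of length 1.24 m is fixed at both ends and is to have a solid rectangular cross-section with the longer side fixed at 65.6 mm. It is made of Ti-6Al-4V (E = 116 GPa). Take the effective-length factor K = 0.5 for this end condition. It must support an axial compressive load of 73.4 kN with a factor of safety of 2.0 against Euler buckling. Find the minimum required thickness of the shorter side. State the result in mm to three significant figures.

b ≈ 20.8 mm

Required P_cr = n·P = 2.0 × 73.4 = 146.8 kN
L_e = K·L = 0.5 × 1.24 = 0.6200 m
Required I = P_cr·L_e²/(π²E) = 1.468×10^5 × 0.6200² / (π² × 1.16×10^11) = 4.929×10^-8 m⁴
I_req = 4.929×10^4 mm⁴
Rectangle, weak axis: I_min = h·b³/12 with h = 65.6 mm fixed  ⇒  b = (12I/h)^(1/3) = 20.8 mm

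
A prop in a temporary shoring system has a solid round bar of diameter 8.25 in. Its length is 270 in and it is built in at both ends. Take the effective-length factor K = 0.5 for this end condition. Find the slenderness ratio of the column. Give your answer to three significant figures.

λ ≈ 65.5

For a solid circle r = d/4 = 8.25/4 = 2.062 in
L_e = K·L = 0.5 × 270 = 135.0 in
λ = L_e / r_min = 135.00 / 2.062 = 65.5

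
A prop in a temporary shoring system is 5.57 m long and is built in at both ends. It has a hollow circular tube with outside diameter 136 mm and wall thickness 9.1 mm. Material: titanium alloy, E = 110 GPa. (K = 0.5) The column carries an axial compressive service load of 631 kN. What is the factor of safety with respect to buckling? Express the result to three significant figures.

n ≈ 1.63

Inner diameter d_i = 136 − 2×9.1 = 117.8 mm
I = π(d_o⁴ − d_i⁴)/64 = π(136⁴ − 117.8⁴)/64 = 7.340×10^6 mm⁴
I = 7.340×10^6 mm⁴ = 7.340×10^-6 m⁴
Effective length L_e = K·L = 0.5 × 5.57 = 2.785 m
P_cr = π²EI / L_e² = π² × 110×10⁹ × 7.340×10^-6 / 2.785² = 1.027×10^6 N
Factor of safety n = P_cr / P = 1027.4 / 631 = 1.63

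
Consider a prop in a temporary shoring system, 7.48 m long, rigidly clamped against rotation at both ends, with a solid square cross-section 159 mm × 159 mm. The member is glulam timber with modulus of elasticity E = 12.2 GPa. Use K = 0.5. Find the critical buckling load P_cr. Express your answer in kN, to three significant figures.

I = a⁴/12 = 159⁴/12 = 5.326×10^7 mm⁴
I = 5.326×10^7 mm⁴ = 5.326×10^-5 m⁴
Effective length L_e = K·L = 0.5 × 7.48 = 3.740 m
P_cr = π²EI / L_e² = π² × 12.2×10⁹ × 5.326×10^-5 / 3.740² = 4.585×10^5 N

P_cr ≈ 458 kN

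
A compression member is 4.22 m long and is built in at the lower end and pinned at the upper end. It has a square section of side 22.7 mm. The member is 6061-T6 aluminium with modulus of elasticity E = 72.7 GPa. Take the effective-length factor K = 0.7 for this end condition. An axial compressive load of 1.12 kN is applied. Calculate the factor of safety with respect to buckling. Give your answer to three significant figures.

I = a⁴/12 = 22.7⁴/12 = 2.213×10^4 mm⁴
I = 2.213×10^4 mm⁴ = 2.213×10^-8 m⁴
Effective length L_e = K·L = 0.7 × 4.22 = 2.954 m
P_cr = π²EI / L_e² = π² × 72.7×10⁹ × 2.213×10^-8 / 2.954² = 1.819×10^3 N
Factor of safety n = P_cr / P = 1.8194 / 1.12 = 1.62

n ≈ 1.62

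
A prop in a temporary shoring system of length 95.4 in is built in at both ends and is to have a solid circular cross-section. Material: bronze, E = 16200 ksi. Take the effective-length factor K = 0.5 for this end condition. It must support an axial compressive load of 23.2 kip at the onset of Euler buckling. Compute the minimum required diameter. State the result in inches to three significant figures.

d ≈ 1.61 in

L_e = K·L = 0.5 × 95.4 = 47.70 in
Required I = P_cr·L_e²/(π²E) = 2.320×10^4 × 47.70² / (π² × 1.62×10^7) = 0.3301 in⁴
Solid circle: I = πd⁴/64  ⇒  d = (64I/π)^(1/4) = (64×0.3301/π)^(1/4) = 1.61 in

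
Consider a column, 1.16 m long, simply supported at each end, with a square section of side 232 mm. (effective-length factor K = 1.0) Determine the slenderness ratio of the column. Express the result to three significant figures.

For a square r = a/√12 = 232/√12 = 66.97 mm
L_e = K·L = 1 × 1.16 m = 1.160 m = 1160.0 mm
λ = L_e / r_min = 1160.0 / 66.97 = 17.3

λ ≈ 17.3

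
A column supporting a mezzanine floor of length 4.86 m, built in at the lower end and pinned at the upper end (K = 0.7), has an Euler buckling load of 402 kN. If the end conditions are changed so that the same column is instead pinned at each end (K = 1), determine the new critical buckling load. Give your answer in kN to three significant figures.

P_cr ≈ 197 kN

P_cr ∝ 1/K², so P_cr,new = P_cr,old × (K_old/K_new)² = 402 × (0.7/1)²
= 402 × 0.4900 = 197 kN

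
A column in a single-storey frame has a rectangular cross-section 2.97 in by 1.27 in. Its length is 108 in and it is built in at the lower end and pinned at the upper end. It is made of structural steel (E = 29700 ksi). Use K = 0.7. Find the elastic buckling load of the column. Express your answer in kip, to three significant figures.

Buckling occurs about the weak axis: I_min = h·b³/12 with b = 1.27 in (the shorter side).
I_min = 2.97×1.27³/12 = 0.5070 in⁴
Effective length L_e = K·L = 0.7 × 108 = 75.60 in
P_cr = π²EI / L_e² = π² × 29700×10³ × 0.5070 / 75.60² = 2.600×10^4 lb

P_cr ≈ 26.0 kip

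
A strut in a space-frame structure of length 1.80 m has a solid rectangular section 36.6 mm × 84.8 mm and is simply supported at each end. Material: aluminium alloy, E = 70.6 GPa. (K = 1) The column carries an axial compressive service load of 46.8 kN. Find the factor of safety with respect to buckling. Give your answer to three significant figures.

n ≈ 1.59

Buckling occurs about the weak axis: I_min = h·b³/12 with b = 36.6 mm (the shorter side).
I_min = 84.8×36.6³/12 = 3.465×10^5 mm⁴
I = 3.465×10^5 mm⁴ = 3.465×10^-7 m⁴
Effective length L_e = K·L = 1 × 1.80 = 1.800 m
P_cr = π²EI / L_e² = π² × 70.6×10⁹ × 3.465×10^-7 / 1.800² = 7.451×10^4 N
Factor of safety n = P_cr / P = 74.510 / 46.8 = 1.59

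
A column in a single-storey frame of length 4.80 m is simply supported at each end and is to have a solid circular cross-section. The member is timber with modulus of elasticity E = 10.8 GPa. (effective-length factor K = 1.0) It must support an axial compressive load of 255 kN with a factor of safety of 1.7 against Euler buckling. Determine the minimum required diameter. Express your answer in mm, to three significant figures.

Required P_cr = n·P = 1.7 × 255 = 433.5 kN
L_e = K·L = 1 × 4.80 = 4.800 m
Required I = P_cr·L_e²/(π²E) = 4.335×10^5 × 4.800² / (π² × 1.08×10^10) = 9.370×10^-5 m⁴
I_req = 9.370×10^7 mm⁴
Solid circle: I = πd⁴/64  ⇒  d = (64I/π)^(1/4) = (64×9.370×10^7/π)^(1/4) = 209 mm

d ≈ 209 mm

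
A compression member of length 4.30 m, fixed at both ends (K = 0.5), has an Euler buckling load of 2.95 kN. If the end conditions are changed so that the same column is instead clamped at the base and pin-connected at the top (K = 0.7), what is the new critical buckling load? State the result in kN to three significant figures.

P_cr ∝ 1/K², so P_cr,new = P_cr,old × (K_old/K_new)² = 2.95 × (0.5/0.7)²
= 2.95 × 0.5102 = 1.51 kN

P_cr ≈ 1.51 kN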